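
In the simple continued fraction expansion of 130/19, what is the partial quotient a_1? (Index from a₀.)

130 = 6·19 + 16   →  a_0 = 6
19 = 1·16 + 3   →  a_1 = 1

1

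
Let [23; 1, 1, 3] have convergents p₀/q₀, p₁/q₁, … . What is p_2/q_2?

47/2

Using pₖ = aₖpₖ₋₁ + pₖ₋₂, qₖ = aₖqₖ₋₁ + qₖ₋₂ (with p₋₁=1, p₋₂=0, q₋₁=0, q₋₂=1):
  k=0: a=23, p=23, q=1
  k=1: a=1, p=24, q=1
  k=2: a=1, p=47, q=2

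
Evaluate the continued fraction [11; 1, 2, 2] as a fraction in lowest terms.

Fold from the inside: start with 2/1.
  2 + 1/2 = 5/2
  1 + 2/5 = 7/5
  11 + 5/7 = 82/7

82/7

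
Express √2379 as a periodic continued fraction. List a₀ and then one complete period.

[48; 1, 3, 2, 3, 1, 96]

a₀ = ⌊√2379⌋ = 48.
With m₀=0, d₀=1 and mₖ₊₁ = dₖaₖ − mₖ, dₖ₊₁ = (n − mₖ₊₁²)/dₖ, aₖ₊₁ = ⌊(a₀+mₖ₊₁)/dₖ₊₁⌋:
  k=1: m=48, d=75, a=1
  k=2: m=27, d=22, a=3
  k=3: m=39, d=39, a=2
  k=4: m=39, d=22, a=3
  k=5: m=27, d=75, a=1
  k=6: m=48, d=1, a=96
d=1 and a=2a₀=96 at k=6, so the next step gives (m, d) = (48, 75) again — its k=1 value — and the period has length 6.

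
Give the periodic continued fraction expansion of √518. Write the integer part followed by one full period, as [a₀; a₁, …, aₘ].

[22; 1, 3, 6, 3, 1, 44]

a₀ = ⌊√518⌋ = 22.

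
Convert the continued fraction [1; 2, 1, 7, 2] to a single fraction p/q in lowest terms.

Using pₖ = aₖpₖ₋₁ + pₖ₋₂ and qₖ = aₖqₖ₋₁ + qₖ₋₂:
  k=0: a=1, p=1, q=1
  k=1: a=2, p=3, q=2
  k=2: a=1, p=4, q=3
  k=3: a=7, p=31, q=23
  k=4: a=2, p=66, q=49

66/49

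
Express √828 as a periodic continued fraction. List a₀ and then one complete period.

a₀ = ⌊√828⌋ = 28.

[28; 1, 3, 2, 3, 1, 56]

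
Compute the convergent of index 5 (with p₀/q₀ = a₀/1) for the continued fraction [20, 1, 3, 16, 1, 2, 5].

4213/203

Using pₖ = aₖpₖ₋₁ + pₖ₋₂, qₖ = aₖqₖ₋₁ + qₖ₋₂ (with p₋₁=1, p₋₂=0, q₋₁=0, q₋₂=1):
  k=0: a=20, p=20, q=1
  k=1: a=1, p=21, q=1
  k=2: a=3, p=83, q=4
  k=3: a=16, p=1349, q=65
  k=4: a=1, p=1432, q=69
  k=5: a=2, p=4213, q=203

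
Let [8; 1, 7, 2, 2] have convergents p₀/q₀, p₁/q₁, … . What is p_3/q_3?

151/17

Using pₖ = aₖpₖ₋₁ + pₖ₋₂, qₖ = aₖqₖ₋₁ + qₖ₋₂ (with p₋₁=1, p₋₂=0, q₋₁=0, q₋₂=1):
  k=0: a=8, p=8, q=1
  k=1: a=1, p=9, q=1
  k=2: a=7, p=71, q=8
  k=3: a=2, p=151, q=17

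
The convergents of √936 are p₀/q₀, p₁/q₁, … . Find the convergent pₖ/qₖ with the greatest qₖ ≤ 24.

153/5

√936 = [30; 1, 1, 2, 6, 2, 1, 1, 60, …] (period length 8).
Convergents:
  p_0/q_0 = 30/1
  p_1/q_1 = 31/1
  p_2/q_2 = 61/2
  p_3/q_3 = 153/5
  p_4/q_4 = 979/32
q_3 = 5 ≤ 24 < 32 = q_4, so the answer is 153/5.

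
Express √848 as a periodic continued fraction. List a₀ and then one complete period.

[29; 8, 3, 3, 3, 8, 58]

a₀ = ⌊√848⌋ = 29.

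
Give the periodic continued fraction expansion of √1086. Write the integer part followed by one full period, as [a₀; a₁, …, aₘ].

[32; 1, 20, 1, 64]

a₀ = ⌊√1086⌋ = 32.
With m₀=0, d₀=1 and mₖ₊₁ = dₖaₖ − mₖ, dₖ₊₁ = (n − mₖ₊₁²)/dₖ, aₖ₊₁ = ⌊(a₀+mₖ₊₁)/dₖ₊₁⌋:
  k=1: m=32, d=62, a=1
  k=2: m=30, d=3, a=20
  k=3: m=30, d=62, a=1
  k=4: m=32, d=1, a=64
d=1 and a=2a₀=64 at k=4, so the next step gives (m, d) = (32, 62) again — its k=1 value — and the period has length 4.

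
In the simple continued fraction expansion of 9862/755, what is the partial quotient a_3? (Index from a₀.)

9862 = 13·755 + 47   →  a_0 = 13
755 = 16·47 + 3   →  a_1 = 16
47 = 15·3 + 2   →  a_2 = 15
3 = 1·2 + 1   →  a_3 = 1

1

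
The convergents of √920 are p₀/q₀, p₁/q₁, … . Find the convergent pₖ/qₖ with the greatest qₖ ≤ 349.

5490/181

√920 = [30; 3, 60, …] (period length 2).
Convergents:
  p_0/q_0 = 30/1
  p_1/q_1 = 91/3
  p_2/q_2 = 5490/181
  p_3/q_3 = 16561/546
q_2 = 181 ≤ 349 < 546 = q_3, so the answer is 5490/181.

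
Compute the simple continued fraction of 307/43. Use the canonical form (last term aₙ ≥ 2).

307 = 7·43 + 6
43 = 7·6 + 1
6 = 6·1 + 0  (stop)
So 307/43 = [7; 7, 6].

[7; 7, 6]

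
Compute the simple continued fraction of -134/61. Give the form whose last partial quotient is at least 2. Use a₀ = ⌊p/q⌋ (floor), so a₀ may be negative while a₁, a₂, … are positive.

-134 = -3×61 + 49
61 = 1×49 + 12
49 = 4×12 + 1
12 = 12×1 + 0  (stop)
So -134/61 = [-3; 1, 4, 12].

[-3; 1, 4, 12]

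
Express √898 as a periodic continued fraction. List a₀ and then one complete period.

a₀ = ⌊√898⌋ = 29.
With m₀=0, d₀=1 and mₖ₊₁ = dₖaₖ − mₖ, dₖ₊₁ = (n − mₖ₊₁²)/dₖ, aₖ₊₁ = ⌊(a₀+mₖ₊₁)/dₖ₊₁⌋:
  k=1: m=29, d=57, a=1
  k=2: m=28, d=2, a=28
  k=3: m=28, d=57, a=1
  k=4: m=29, d=1, a=58
d=1 and a=2a₀=58 at k=4, so the next step gives (m, d) = (29, 57) again — its k=1 value — and the period has length 4.

[29; 1, 28, 1, 58]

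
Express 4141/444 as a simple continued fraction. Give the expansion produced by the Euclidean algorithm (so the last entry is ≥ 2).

[9; 3, 16, 9]

4141 = 9*444 + 145
444 = 3*145 + 9
145 = 16*9 + 1
9 = 9*1 + 0  (stop)
So 4141/444 = [9; 3, 16, 9].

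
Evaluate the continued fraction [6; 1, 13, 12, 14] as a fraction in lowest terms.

16491/2380

Using pₖ = aₖpₖ₋₁ + pₖ₋₂ and qₖ = aₖqₖ₋₁ + qₖ₋₂:
  k=0: a=6, p=6, q=1
  k=1: a=1, p=7, q=1
  k=2: a=13, p=97, q=14
  k=3: a=12, p=1171, q=169
  k=4: a=14, p=16491, q=2380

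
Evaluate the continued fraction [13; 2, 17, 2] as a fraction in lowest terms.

971/72

Fold from the inside: start with 2/1.
  17 + 1/2 = 35/2
  2 + 2/35 = 72/35
  13 + 35/72 = 971/72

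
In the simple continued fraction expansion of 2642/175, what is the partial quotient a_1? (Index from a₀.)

2642 = 15·175 + 17   →  a_0 = 15
175 = 10·17 + 5   →  a_1 = 10

10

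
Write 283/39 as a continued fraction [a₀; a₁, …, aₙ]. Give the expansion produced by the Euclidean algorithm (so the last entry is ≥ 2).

[7; 3, 1, 9]

283 = 7·39 + 10
39 = 3·10 + 9
10 = 1·9 + 1
9 = 9·1 + 0  (stop)
So 283/39 = [7; 3, 1, 9].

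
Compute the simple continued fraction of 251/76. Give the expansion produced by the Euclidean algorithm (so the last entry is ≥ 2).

251 = 3·76 + 23
76 = 3·23 + 7
23 = 3·7 + 2
7 = 3·2 + 1
2 = 2·1 + 0  (stop)
So 251/76 = [3; 3, 3, 3, 2].

[3; 3, 3, 3, 2]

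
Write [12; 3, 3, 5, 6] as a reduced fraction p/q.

Fold from the inside: start with 6/1.
  5 + 1/6 = 31/6
  3 + 6/31 = 99/31
  3 + 31/99 = 328/99
  12 + 99/328 = 4035/328

4035/328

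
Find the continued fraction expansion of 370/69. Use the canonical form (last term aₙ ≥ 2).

370 = 5×69 + 25
69 = 2×25 + 19
25 = 1×19 + 6
19 = 3×6 + 1
6 = 6×1 + 0  (stop)
So 370/69 = [5; 2, 1, 3, 6].

[5; 2, 1, 3, 6]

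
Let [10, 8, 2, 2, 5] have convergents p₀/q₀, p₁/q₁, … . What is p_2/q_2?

172/17

Using pₖ = aₖpₖ₋₁ + pₖ₋₂, qₖ = aₖqₖ₋₁ + qₖ₋₂ (with p₋₁=1, p₋₂=0, q₋₁=0, q₋₂=1):
  k=0: a=10, p=10, q=1
  k=1: a=8, p=81, q=8
  k=2: a=2, p=172, q=17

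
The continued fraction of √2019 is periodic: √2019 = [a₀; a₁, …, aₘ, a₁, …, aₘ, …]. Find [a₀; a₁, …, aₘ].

[44; 1, 13, 1, 88]

a₀ = ⌊√2019⌋ = 44.
With m₀=0, d₀=1 and mₖ₊₁ = dₖaₖ − mₖ, dₖ₊₁ = (n − mₖ₊₁²)/dₖ, aₖ₊₁ = ⌊(a₀+mₖ₊₁)/dₖ₊₁⌋:
  k=1: m=44, d=83, a=1
  k=2: m=39, d=6, a=13
  k=3: m=39, d=83, a=1
  k=4: m=44, d=1, a=88
d=1 and a=2a₀=88 at k=4, so the next step gives (m, d) = (44, 83) again — its k=1 value — and the period has length 4.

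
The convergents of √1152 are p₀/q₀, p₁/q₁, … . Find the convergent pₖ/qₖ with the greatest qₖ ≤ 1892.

√1152 = [33; 1, 15, 1, 66, …] (period length 4).
Convergents:
  p_0/q_0 = 33/1
  p_1/q_1 = 34/1
  p_2/q_2 = 543/16
  p_3/q_3 = 577/17
  p_4/q_4 = 38625/1138
  p_5/q_5 = 39202/1155
  p_6/q_6 = 626655/18463
q_5 = 1155 ≤ 1892 < 18463 = q_6, so the answer is 39202/1155.

39202/1155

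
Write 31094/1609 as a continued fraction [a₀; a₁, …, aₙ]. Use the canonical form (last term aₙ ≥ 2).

31094 = 19*1609 + 523
1609 = 3*523 + 40
523 = 13*40 + 3
40 = 13*3 + 1
3 = 3*1 + 0  (stop)
So 31094/1609 = [19; 3, 13, 13, 3].

[19; 3, 13, 13, 3]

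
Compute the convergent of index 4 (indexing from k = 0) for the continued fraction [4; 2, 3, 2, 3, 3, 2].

244/55

Using pₖ = aₖpₖ₋₁ + pₖ₋₂, qₖ = aₖqₖ₋₁ + qₖ₋₂ (with p₋₁=1, p₋₂=0, q₋₁=0, q₋₂=1):
  k=0: a=4, p=4, q=1
  k=1: a=2, p=9, q=2
  k=2: a=3, p=31, q=7
  k=3: a=2, p=71, q=16
  k=4: a=3, p=244, q=55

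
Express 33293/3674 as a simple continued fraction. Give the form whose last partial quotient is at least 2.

33293 = 9·3674 + 227
3674 = 16·227 + 42
227 = 5·42 + 17
42 = 2·17 + 8
17 = 2·8 + 1
8 = 8·1 + 0  (stop)
So 33293/3674 = [9; 16, 5, 2, 2, 8].

[9; 16, 5, 2, 2, 8]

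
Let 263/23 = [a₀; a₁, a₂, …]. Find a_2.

3

263 = 11·23 + 10   →  a_0 = 11
23 = 2·10 + 3   →  a_1 = 2
10 = 3·3 + 1   →  a_2 = 3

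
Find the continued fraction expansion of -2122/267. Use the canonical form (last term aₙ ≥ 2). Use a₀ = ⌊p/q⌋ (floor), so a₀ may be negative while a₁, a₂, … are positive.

[-8; 19, 14]

-2122 = -8×267 + 14
267 = 19×14 + 1
14 = 14×1 + 0  (stop)
So -2122/267 = [-8; 19, 14].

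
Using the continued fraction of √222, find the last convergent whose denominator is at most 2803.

39946/2681

√222 = [14; 1, 8, 1, 28, …] (period length 4).
Convergents:
  p_0/q_0 = 14/1
  p_1/q_1 = 15/1
  p_2/q_2 = 134/9
  p_3/q_3 = 149/10
  p_4/q_4 = 4306/289
  p_5/q_5 = 4455/299
  p_6/q_6 = 39946/2681
  p_7/q_7 = 44401/2980
q_6 = 2681 ≤ 2803 < 2980 = q_7, so the answer is 39946/2681.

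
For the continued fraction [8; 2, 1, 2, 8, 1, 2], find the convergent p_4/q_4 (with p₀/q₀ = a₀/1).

Using pₖ = aₖpₖ₋₁ + pₖ₋₂, qₖ = aₖqₖ₋₁ + qₖ₋₂ (with p₋₁=1, p₋₂=0, q₋₁=0, q₋₂=1):
  k=0: a=8, p=8, q=1
  k=1: a=2, p=17, q=2
  k=2: a=1, p=25, q=3
  k=3: a=2, p=67, q=8
  k=4: a=8, p=561, q=67

561/67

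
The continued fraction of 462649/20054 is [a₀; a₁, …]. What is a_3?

462649 = 23·20054 + 1407   →  a_0 = 23
20054 = 14·1407 + 356   →  a_1 = 14
1407 = 3·356 + 339   →  a_2 = 3
356 = 1·339 + 17   →  a_3 = 1

1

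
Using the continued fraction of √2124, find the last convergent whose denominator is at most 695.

24933/541

√2124 = [46; 11, 1, 1, 22, 1, 1, 11, 92, …] (period length 8).
Convergents:
  p_0/q_0 = 46/1
  p_1/q_1 = 507/11
  p_2/q_2 = 553/12
  p_3/q_3 = 1060/23
  p_4/q_4 = 23873/518
  p_5/q_5 = 24933/541
  p_6/q_6 = 48806/1059
q_5 = 541 ≤ 695 < 1059 = q_6, so the answer is 24933/541.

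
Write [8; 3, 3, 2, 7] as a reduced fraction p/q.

Using pₖ = aₖpₖ₋₁ + pₖ₋₂ and qₖ = aₖqₖ₋₁ + qₖ₋₂:
  k=0: a=8, p=8, q=1
  k=1: a=3, p=25, q=3
  k=2: a=3, p=83, q=10
  k=3: a=2, p=191, q=23
  k=4: a=7, p=1420, q=171

1420/171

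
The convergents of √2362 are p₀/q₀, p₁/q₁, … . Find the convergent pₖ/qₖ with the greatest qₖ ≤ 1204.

√2362 = [48; 1, 1, 1, 1, 96, …] (period length 5).
Convergents:
  p_0/q_0 = 48/1
  p_1/q_1 = 49/1
  p_2/q_2 = 97/2
  p_3/q_3 = 146/3
  p_4/q_4 = 243/5
  p_5/q_5 = 23474/483
  p_6/q_6 = 23717/488
  p_7/q_7 = 47191/971
  p_8/q_8 = 70908/1459
q_7 = 971 ≤ 1204 < 1459 = q_8, so the answer is 47191/971.

47191/971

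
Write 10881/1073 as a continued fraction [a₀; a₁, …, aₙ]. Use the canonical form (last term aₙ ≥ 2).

10881 = 10×1073 + 151
1073 = 7×151 + 16
151 = 9×16 + 7
16 = 2×7 + 2
7 = 3×2 + 1
2 = 2×1 + 0  (stop)
So 10881/1073 = [10; 7, 9, 2, 3, 2].

[10; 7, 9, 2, 3, 2]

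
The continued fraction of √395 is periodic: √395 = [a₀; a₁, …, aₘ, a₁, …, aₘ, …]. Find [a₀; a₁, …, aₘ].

[19; 1, 6, 1, 38]

a₀ = ⌊√395⌋ = 19.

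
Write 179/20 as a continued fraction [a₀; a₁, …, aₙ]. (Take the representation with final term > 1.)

179 = 8×20 + 19
20 = 1×19 + 1
19 = 19×1 + 0  (stop)
So 179/20 = [8; 1, 19].

[8; 1, 19]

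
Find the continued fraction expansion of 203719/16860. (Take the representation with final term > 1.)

[12; 12, 19, 2, 3, 10]

203719 = 12*16860 + 1399
16860 = 12*1399 + 72
1399 = 19*72 + 31
72 = 2*31 + 10
31 = 3*10 + 1
10 = 10*1 + 0  (stop)
So 203719/16860 = [12; 12, 19, 2, 3, 10].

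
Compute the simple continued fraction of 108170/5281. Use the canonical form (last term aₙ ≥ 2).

[20; 2, 14, 11, 3, 5]

108170 = 20*5281 + 2550
5281 = 2*2550 + 181
2550 = 14*181 + 16
181 = 11*16 + 5
16 = 3*5 + 1
5 = 5*1 + 0  (stop)
So 108170/5281 = [20; 2, 14, 11, 3, 5].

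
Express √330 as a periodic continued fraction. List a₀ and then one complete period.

a₀ = ⌊√330⌋ = 18.
With m₀=0, d₀=1 and mₖ₊₁ = dₖaₖ − mₖ, dₖ₊₁ = (n − mₖ₊₁²)/dₖ, aₖ₊₁ = ⌊(a₀+mₖ₊₁)/dₖ₊₁⌋:
  k=1: m=18, d=6, a=6
  k=2: m=18, d=1, a=36
d=1 and a=2a₀=36 at k=2, so the next step gives (m, d) = (18, 6) again — its k=1 value — and the period has length 2.

[18; 6, 36]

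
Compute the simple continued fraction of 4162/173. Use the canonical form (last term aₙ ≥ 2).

4162 = 24·173 + 10
173 = 17·10 + 3
10 = 3·3 + 1
3 = 3·1 + 0  (stop)
So 4162/173 = [24; 17, 3, 3].

[24; 17, 3, 3]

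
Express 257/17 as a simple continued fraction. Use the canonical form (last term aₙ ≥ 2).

[15; 8, 2]

257 = 15·17 + 2
17 = 8·2 + 1
2 = 2·1 + 0  (stop)
So 257/17 = [15; 8, 2].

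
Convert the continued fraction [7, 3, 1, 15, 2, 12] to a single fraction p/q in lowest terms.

11773/1623

Using pₖ = aₖpₖ₋₁ + pₖ₋₂ and qₖ = aₖqₖ₋₁ + qₖ₋₂:
  k=0: a=7, p=7, q=1
  k=1: a=3, p=22, q=3
  k=2: a=1, p=29, q=4
  k=3: a=15, p=457, q=63
  k=4: a=2, p=943, q=130
  k=5: a=12, p=11773, q=1623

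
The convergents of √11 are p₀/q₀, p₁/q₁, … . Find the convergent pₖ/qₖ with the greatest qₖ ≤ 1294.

√11 = [3; 3, 6, …] (period length 2).
Convergents:
  p_0/q_0 = 3/1
  p_1/q_1 = 10/3
  p_2/q_2 = 63/19
  p_3/q_3 = 199/60
  p_4/q_4 = 1257/379
  p_5/q_5 = 3970/1197
  p_6/q_6 = 25077/7561
q_5 = 1197 ≤ 1294 < 7561 = q_6, so the answer is 3970/1197.

3970/1197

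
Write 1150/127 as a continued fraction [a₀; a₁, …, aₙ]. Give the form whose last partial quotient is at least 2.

1150 = 9*127 + 7
127 = 18*7 + 1
7 = 7*1 + 0  (stop)
So 1150/127 = [9; 18, 7].

[9; 18, 7]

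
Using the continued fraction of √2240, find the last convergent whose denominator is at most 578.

10081/213

√2240 = [47; 3, 23, 3, 94, …] (period length 4).
Convergents:
  p_0/q_0 = 47/1
  p_1/q_1 = 142/3
  p_2/q_2 = 3313/70
  p_3/q_3 = 10081/213
  p_4/q_4 = 950927/20092
q_3 = 213 ≤ 578 < 20092 = q_4, so the answer is 10081/213.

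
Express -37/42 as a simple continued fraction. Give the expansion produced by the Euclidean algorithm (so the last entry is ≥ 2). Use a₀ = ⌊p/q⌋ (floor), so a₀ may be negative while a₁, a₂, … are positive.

-37 = -1×42 + 5
42 = 8×5 + 2
5 = 2×2 + 1
2 = 2×1 + 0  (stop)
So -37/42 = [-1; 8, 2, 2].

[-1; 8, 2, 2]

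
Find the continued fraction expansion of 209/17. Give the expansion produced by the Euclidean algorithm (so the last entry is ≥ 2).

209 = 12*17 + 5
17 = 3*5 + 2
5 = 2*2 + 1
2 = 2*1 + 0  (stop)
So 209/17 = [12; 3, 2, 2].

[12; 3, 2, 2]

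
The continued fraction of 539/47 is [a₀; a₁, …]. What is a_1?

2

539 = 11·47 + 22   →  a_0 = 11
47 = 2·22 + 3   →  a_1 = 2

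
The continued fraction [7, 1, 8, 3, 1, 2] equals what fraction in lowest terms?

805/102

Using pₖ = aₖpₖ₋₁ + pₖ₋₂ and qₖ = aₖqₖ₋₁ + qₖ₋₂:
  k=0: a=7, p=7, q=1
  k=1: a=1, p=8, q=1
  k=2: a=8, p=71, q=9
  k=3: a=3, p=221, q=28
  k=4: a=1, p=292, q=37
  k=5: a=2, p=805, q=102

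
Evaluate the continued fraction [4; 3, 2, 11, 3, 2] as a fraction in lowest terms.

Fold from the inside: start with 2/1.
  3 + 1/2 = 7/2
  11 + 2/7 = 79/7
  2 + 7/79 = 165/79
  3 + 79/165 = 574/165
  4 + 165/574 = 2461/574

2461/574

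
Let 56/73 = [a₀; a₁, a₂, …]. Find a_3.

3

56 = 0·73 + 56   →  a_0 = 0
73 = 1·56 + 17   →  a_1 = 1
56 = 3·17 + 5   →  a_2 = 3
17 = 3·5 + 2   →  a_3 = 3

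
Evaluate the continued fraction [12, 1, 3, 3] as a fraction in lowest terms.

Using pₖ = aₖpₖ₋₁ + pₖ₋₂ and qₖ = aₖqₖ₋₁ + qₖ₋₂:
  k=0: a=12, p=12, q=1
  k=1: a=1, p=13, q=1
  k=2: a=3, p=51, q=4
  k=3: a=3, p=166, q=13

166/13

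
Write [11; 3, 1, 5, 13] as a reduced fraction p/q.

Fold from the inside: start with 13/1.
  5 + 1/13 = 66/13
  1 + 13/66 = 79/66
  3 + 66/79 = 303/79
  11 + 79/303 = 3412/303

3412/303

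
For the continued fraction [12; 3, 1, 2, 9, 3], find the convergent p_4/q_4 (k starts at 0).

Using pₖ = aₖpₖ₋₁ + pₖ₋₂, qₖ = aₖqₖ₋₁ + qₖ₋₂ (with p₋₁=1, p₋₂=0, q₋₁=0, q₋₂=1):
  k=0: a=12, p=12, q=1
  k=1: a=3, p=37, q=3
  k=2: a=1, p=49, q=4
  k=3: a=2, p=135, q=11
  k=4: a=9, p=1264, q=103

1264/103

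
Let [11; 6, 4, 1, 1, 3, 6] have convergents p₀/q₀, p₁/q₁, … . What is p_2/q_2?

Using pₖ = aₖpₖ₋₁ + pₖ₋₂, qₖ = aₖqₖ₋₁ + qₖ₋₂ (with p₋₁=1, p₋₂=0, q₋₁=0, q₋₂=1):
  k=0: a=11, p=11, q=1
  k=1: a=6, p=67, q=6
  k=2: a=4, p=279, q=25

279/25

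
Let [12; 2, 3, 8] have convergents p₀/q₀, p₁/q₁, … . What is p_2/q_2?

87/7

Using pₖ = aₖpₖ₋₁ + pₖ₋₂, qₖ = aₖqₖ₋₁ + qₖ₋₂ (with p₋₁=1, p₋₂=0, q₋₁=0, q₋₂=1):
  k=0: a=12, p=12, q=1
  k=1: a=2, p=25, q=2
  k=2: a=3, p=87, q=7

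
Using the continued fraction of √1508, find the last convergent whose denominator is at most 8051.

108577/2796

√1508 = [38; 1, 4, 1, 76, …] (period length 4).
Convergents:
  p_0/q_0 = 38/1
  p_1/q_1 = 39/1
  p_2/q_2 = 194/5
  p_3/q_3 = 233/6
  p_4/q_4 = 17902/461
  p_5/q_5 = 18135/467
  p_6/q_6 = 90442/2329
  p_7/q_7 = 108577/2796
  p_8/q_8 = 8342294/214825
q_7 = 2796 ≤ 8051 < 214825 = q_8, so the answer is 108577/2796.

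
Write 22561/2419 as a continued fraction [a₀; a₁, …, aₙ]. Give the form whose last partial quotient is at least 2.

22561 = 9·2419 + 790
2419 = 3·790 + 49
790 = 16·49 + 6
49 = 8·6 + 1
6 = 6·1 + 0  (stop)
So 22561/2419 = [9; 3, 16, 8, 6].

[9; 3, 16, 8, 6]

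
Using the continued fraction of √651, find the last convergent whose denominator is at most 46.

893/35

√651 = [25; 1, 1, 16, 1, 1, 50, …] (period length 6).
Convergents:
  p_0/q_0 = 25/1
  p_1/q_1 = 26/1
  p_2/q_2 = 51/2
  p_3/q_3 = 842/33
  p_4/q_4 = 893/35
  p_5/q_5 = 1735/68
q_4 = 35 ≤ 46 < 68 = q_5, so the answer is 893/35.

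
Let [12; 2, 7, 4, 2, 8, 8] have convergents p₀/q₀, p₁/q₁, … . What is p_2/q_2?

Using pₖ = aₖpₖ₋₁ + pₖ₋₂, qₖ = aₖqₖ₋₁ + qₖ₋₂ (with p₋₁=1, p₋₂=0, q₋₁=0, q₋₂=1):
  k=0: a=12, p=12, q=1
  k=1: a=2, p=25, q=2
  k=2: a=7, p=187, q=15

187/15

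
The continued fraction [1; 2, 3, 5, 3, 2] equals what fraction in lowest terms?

391/273

Using pₖ = aₖpₖ₋₁ + pₖ₋₂ and qₖ = aₖqₖ₋₁ + qₖ₋₂:
  k=0: a=1, p=1, q=1
  k=1: a=2, p=3, q=2
  k=2: a=3, p=10, q=7
  k=3: a=5, p=53, q=37
  k=4: a=3, p=169, q=118
  k=5: a=2, p=391, q=273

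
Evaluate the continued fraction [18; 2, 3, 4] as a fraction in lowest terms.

Fold from the inside: start with 4/1.
  3 + 1/4 = 13/4
  2 + 4/13 = 30/13
  18 + 13/30 = 553/30

553/30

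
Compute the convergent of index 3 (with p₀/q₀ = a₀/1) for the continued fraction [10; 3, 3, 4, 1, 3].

Using pₖ = aₖpₖ₋₁ + pₖ₋₂, qₖ = aₖqₖ₋₁ + qₖ₋₂ (with p₋₁=1, p₋₂=0, q₋₁=0, q₋₂=1):
  k=0: a=10, p=10, q=1
  k=1: a=3, p=31, q=3
  k=2: a=3, p=103, q=10
  k=3: a=4, p=443, q=43

443/43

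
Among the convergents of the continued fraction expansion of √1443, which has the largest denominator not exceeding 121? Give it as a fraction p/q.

2887/76

√1443 = [37; 1, 74, …] (period length 2).
Convergents:
  p_0/q_0 = 37/1
  p_1/q_1 = 38/1
  p_2/q_2 = 2849/75
  p_3/q_3 = 2887/76
  p_4/q_4 = 216487/5699
q_3 = 76 ≤ 121 < 5699 = q_4, so the answer is 2887/76.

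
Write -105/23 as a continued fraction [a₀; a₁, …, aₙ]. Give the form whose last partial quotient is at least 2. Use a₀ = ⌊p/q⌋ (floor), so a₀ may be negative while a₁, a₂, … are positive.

[-5; 2, 3, 3]

-105 = -5*23 + 10
23 = 2*10 + 3
10 = 3*3 + 1
3 = 3*1 + 0  (stop)
So -105/23 = [-5; 2, 3, 3].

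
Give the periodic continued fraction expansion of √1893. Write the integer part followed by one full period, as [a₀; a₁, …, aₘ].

[43; 1, 1, 28, 1, 1, 86]

a₀ = ⌊√1893⌋ = 43.
With m₀=0, d₀=1 and mₖ₊₁ = dₖaₖ − mₖ, dₖ₊₁ = (n − mₖ₊₁²)/dₖ, aₖ₊₁ = ⌊(a₀+mₖ₊₁)/dₖ₊₁⌋:
  k=1: m=43, d=44, a=1
  k=2: m=1, d=43, a=1
  k=3: m=42, d=3, a=28
  k=4: m=42, d=43, a=1
  k=5: m=1, d=44, a=1
  k=6: m=43, d=1, a=86
d=1 and a=2a₀=86 at k=6, so the next step gives (m, d) = (43, 44) again — its k=1 value — and the period has length 6.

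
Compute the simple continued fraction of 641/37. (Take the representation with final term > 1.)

[17; 3, 12]

641 = 17×37 + 12
37 = 3×12 + 1
12 = 12×1 + 0  (stop)
So 641/37 = [17; 3, 12].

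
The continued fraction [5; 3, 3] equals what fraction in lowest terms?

53/10

Using pₖ = aₖpₖ₋₁ + pₖ₋₂ and qₖ = aₖqₖ₋₁ + qₖ₋₂:
  k=0: a=5, p=5, q=1
  k=1: a=3, p=16, q=3
  k=2: a=3, p=53, q=10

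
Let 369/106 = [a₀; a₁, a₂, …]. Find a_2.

12

369 = 3·106 + 51   →  a_0 = 3
106 = 2·51 + 4   →  a_1 = 2
51 = 12·4 + 3   →  a_2 = 12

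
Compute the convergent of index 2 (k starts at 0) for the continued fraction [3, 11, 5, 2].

Using pₖ = aₖpₖ₋₁ + pₖ₋₂, qₖ = aₖqₖ₋₁ + qₖ₋₂ (with p₋₁=1, p₋₂=0, q₋₁=0, q₋₂=1):
  k=0: a=3, p=3, q=1
  k=1: a=11, p=34, q=11
  k=2: a=5, p=173, q=56

173/56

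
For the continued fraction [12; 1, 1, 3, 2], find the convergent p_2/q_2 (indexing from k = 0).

Using pₖ = aₖpₖ₋₁ + pₖ₋₂, qₖ = aₖqₖ₋₁ + qₖ₋₂ (with p₋₁=1, p₋₂=0, q₋₁=0, q₋₂=1):
  k=0: a=12, p=12, q=1
  k=1: a=1, p=13, q=1
  k=2: a=1, p=25, q=2

25/2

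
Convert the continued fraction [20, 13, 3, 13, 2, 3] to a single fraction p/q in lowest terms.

Fold from the inside: start with 3/1.
  2 + 1/3 = 7/3
  13 + 3/7 = 94/7
  3 + 7/94 = 289/94
  13 + 94/289 = 3851/289
  20 + 289/3851 = 77309/3851

77309/3851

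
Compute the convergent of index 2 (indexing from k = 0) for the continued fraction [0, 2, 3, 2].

Using pₖ = aₖpₖ₋₁ + pₖ₋₂, qₖ = aₖqₖ₋₁ + qₖ₋₂ (with p₋₁=1, p₋₂=0, q₋₁=0, q₋₂=1):
  k=0: a=0, p=0, q=1
  k=1: a=2, p=1, q=2
  k=2: a=3, p=3, q=7

3/7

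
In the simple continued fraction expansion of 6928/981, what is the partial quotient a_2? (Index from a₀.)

6928 = 7·981 + 61   →  a_0 = 7
981 = 16·61 + 5   →  a_1 = 16
61 = 12·5 + 1   →  a_2 = 12

12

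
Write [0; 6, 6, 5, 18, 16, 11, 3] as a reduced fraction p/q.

309562/1907319

Using pₖ = aₖpₖ₋₁ + pₖ₋₂ and qₖ = aₖqₖ₋₁ + qₖ₋₂:
  k=0: a=0, p=0, q=1
  k=1: a=6, p=1, q=6
  k=2: a=6, p=6, q=37
  k=3: a=5, p=31, q=191
  k=4: a=18, p=564, q=3475
  k=5: a=16, p=9055, q=55791
  k=6: a=11, p=100169, q=617176
  k=7: a=3, p=309562, q=1907319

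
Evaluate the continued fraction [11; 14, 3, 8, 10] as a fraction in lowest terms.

Using pₖ = aₖpₖ₋₁ + pₖ₋₂ and qₖ = aₖqₖ₋₁ + qₖ₋₂:
  k=0: a=11, p=11, q=1
  k=1: a=14, p=155, q=14
  k=2: a=3, p=476, q=43
  k=3: a=8, p=3963, q=358
  k=4: a=10, p=40106, q=3623

40106/3623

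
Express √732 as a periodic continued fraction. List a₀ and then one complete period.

a₀ = ⌊√732⌋ = 27.
With m₀=0, d₀=1 and mₖ₊₁ = dₖaₖ − mₖ, dₖ₊₁ = (n − mₖ₊₁²)/dₖ, aₖ₊₁ = ⌊(a₀+mₖ₊₁)/dₖ₊₁⌋:
  k=1: m=27, d=3, a=18
  k=2: m=27, d=1, a=54
d=1 and a=2a₀=54 at k=2, so the next step gives (m, d) = (27, 3) again — its k=1 value — and the period has length 2.

[27; 18, 54]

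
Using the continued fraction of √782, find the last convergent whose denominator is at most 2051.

√782 = [27; 1, 26, 1, 54, …] (period length 4).
Convergents:
  p_0/q_0 = 27/1
  p_1/q_1 = 28/1
  p_2/q_2 = 755/27
  p_3/q_3 = 783/28
  p_4/q_4 = 43037/1539
  p_5/q_5 = 43820/1567
  p_6/q_6 = 1182357/42281
q_5 = 1567 ≤ 2051 < 42281 = q_6, so the answer is 43820/1567.

43820/1567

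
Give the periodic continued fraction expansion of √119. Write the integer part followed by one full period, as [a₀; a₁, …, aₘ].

[10; 1, 9, 1, 20]

a₀ = ⌊√119⌋ = 10.
With m₀=0, d₀=1 and mₖ₊₁ = dₖaₖ − mₖ, dₖ₊₁ = (n − mₖ₊₁²)/dₖ, aₖ₊₁ = ⌊(a₀+mₖ₊₁)/dₖ₊₁⌋:
  k=1: m=10, d=19, a=1
  k=2: m=9, d=2, a=9
  k=3: m=9, d=19, a=1
  k=4: m=10, d=1, a=20
d=1 and a=2a₀=20 at k=4, so the next step gives (m, d) = (10, 19) again — its k=1 value — and the period has length 4.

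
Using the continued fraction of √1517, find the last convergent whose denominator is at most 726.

28082/721

√1517 = [38; 1, 18, 2, 18, 1, 76, …] (period length 6).
Convergents:
  p_0/q_0 = 38/1
  p_1/q_1 = 39/1
  p_2/q_2 = 740/19
  p_3/q_3 = 1519/39
  p_4/q_4 = 28082/721
  p_5/q_5 = 29601/760
q_4 = 721 ≤ 726 < 760 = q_5, so the answer is 28082/721.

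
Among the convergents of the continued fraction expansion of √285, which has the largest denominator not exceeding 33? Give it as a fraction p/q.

√285 = [16; 1, 7, 2, 7, 1, 32, …] (period length 6).
Convergents:
  p_0/q_0 = 16/1
  p_1/q_1 = 17/1
  p_2/q_2 = 135/8
  p_3/q_3 = 287/17
  p_4/q_4 = 2144/127
q_3 = 17 ≤ 33 < 127 = q_4, so the answer is 287/17.

287/17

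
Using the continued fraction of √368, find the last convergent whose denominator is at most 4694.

√368 = [19; 5, 2, 5, 38, …] (period length 4).
Convergents:
  p_0/q_0 = 19/1
  p_1/q_1 = 96/5
  p_2/q_2 = 211/11
  p_3/q_3 = 1151/60
  p_4/q_4 = 43949/2291
  p_5/q_5 = 220896/11515
q_4 = 2291 ≤ 4694 < 11515 = q_5, so the answer is 43949/2291.

43949/2291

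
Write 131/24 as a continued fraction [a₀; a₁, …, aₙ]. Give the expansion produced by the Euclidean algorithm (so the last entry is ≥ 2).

[5; 2, 5, 2]

131 = 5·24 + 11
24 = 2·11 + 2
11 = 5·2 + 1
2 = 2·1 + 0  (stop)
So 131/24 = [5; 2, 5, 2].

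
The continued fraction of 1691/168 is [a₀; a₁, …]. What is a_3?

1691 = 10·168 + 11   →  a_0 = 10
168 = 15·11 + 3   →  a_1 = 15
11 = 3·3 + 2   →  a_2 = 3
3 = 1·2 + 1   →  a_3 = 1

1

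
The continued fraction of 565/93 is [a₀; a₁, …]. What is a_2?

565 = 6·93 + 7   →  a_0 = 6
93 = 13·7 + 2   →  a_1 = 13
7 = 3·2 + 1   →  a_2 = 3

3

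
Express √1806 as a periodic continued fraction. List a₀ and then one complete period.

[42; 2, 84]

a₀ = ⌊√1806⌋ = 42.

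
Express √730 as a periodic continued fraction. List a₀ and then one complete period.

a₀ = ⌊√730⌋ = 27.
With m₀=0, d₀=1 and mₖ₊₁ = dₖaₖ − mₖ, dₖ₊₁ = (n − mₖ₊₁²)/dₖ, aₖ₊₁ = ⌊(a₀+mₖ₊₁)/dₖ₊₁⌋:
  k=1: m=27, d=1, a=54
d=1 and a=2a₀=54 at k=1, so the next step gives (m, d) = (27, 1) again — its k=1 value — and the period has length 1.

[27; 54]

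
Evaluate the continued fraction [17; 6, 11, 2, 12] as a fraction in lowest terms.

Fold from the inside: start with 12/1.
  2 + 1/12 = 25/12
  11 + 12/25 = 287/25
  6 + 25/287 = 1747/287
  17 + 287/1747 = 29986/1747

29986/1747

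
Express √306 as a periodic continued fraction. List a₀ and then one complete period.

[17; 2, 34]

a₀ = ⌊√306⌋ = 17.
With m₀=0, d₀=1 and mₖ₊₁ = dₖaₖ − mₖ, dₖ₊₁ = (n − mₖ₊₁²)/dₖ, aₖ₊₁ = ⌊(a₀+mₖ₊₁)/dₖ₊₁⌋:
  k=1: m=17, d=17, a=2
  k=2: m=17, d=1, a=34
d=1 and a=2a₀=34 at k=2, so the next step gives (m, d) = (17, 17) again — its k=1 value — and the period has length 2.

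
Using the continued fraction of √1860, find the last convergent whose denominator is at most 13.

√1860 = [43; 7, 1, 4, 1, 7, 86, …] (period length 6).
Convergents:
  p_0/q_0 = 43/1
  p_1/q_1 = 302/7
  p_2/q_2 = 345/8
  p_3/q_3 = 1682/39
q_2 = 8 ≤ 13 < 39 = q_3, so the answer is 345/8.

345/8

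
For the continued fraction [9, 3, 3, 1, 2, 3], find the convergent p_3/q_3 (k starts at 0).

121/13

Using pₖ = aₖpₖ₋₁ + pₖ₋₂, qₖ = aₖqₖ₋₁ + qₖ₋₂ (with p₋₁=1, p₋₂=0, q₋₁=0, q₋₂=1):
  k=0: a=9, p=9, q=1
  k=1: a=3, p=28, q=3
  k=2: a=3, p=93, q=10
  k=3: a=1, p=121, q=13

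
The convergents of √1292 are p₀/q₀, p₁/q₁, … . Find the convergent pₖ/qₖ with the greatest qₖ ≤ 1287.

45901/1277

√1292 = [35; 1, 16, 1, 70, …] (period length 4).
Convergents:
  p_0/q_0 = 35/1
  p_1/q_1 = 36/1
  p_2/q_2 = 611/17
  p_3/q_3 = 647/18
  p_4/q_4 = 45901/1277
  p_5/q_5 = 46548/1295
q_4 = 1277 ≤ 1287 < 1295 = q_5, so the answer is 45901/1277.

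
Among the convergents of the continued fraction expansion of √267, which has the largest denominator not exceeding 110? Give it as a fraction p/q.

817/50

√267 = [16; 2, 1, 15, 1, 2, 32, …] (period length 6).
Convergents:
  p_0/q_0 = 16/1
  p_1/q_1 = 33/2
  p_2/q_2 = 49/3
  p_3/q_3 = 768/47
  p_4/q_4 = 817/50
  p_5/q_5 = 2402/147
q_4 = 50 ≤ 110 < 147 = q_5, so the answer is 817/50.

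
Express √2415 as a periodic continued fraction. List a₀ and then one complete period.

[49; 7, 98]

a₀ = ⌊√2415⌋ = 49.
With m₀=0, d₀=1 and mₖ₊₁ = dₖaₖ − mₖ, dₖ₊₁ = (n − mₖ₊₁²)/dₖ, aₖ₊₁ = ⌊(a₀+mₖ₊₁)/dₖ₊₁⌋:
  k=1: m=49, d=14, a=7
  k=2: m=49, d=1, a=98
d=1 and a=2a₀=98 at k=2, so the next step gives (m, d) = (49, 14) again — its k=1 value — and the period has length 2.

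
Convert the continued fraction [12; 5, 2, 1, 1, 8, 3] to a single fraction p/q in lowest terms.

8810/723

Using pₖ = aₖpₖ₋₁ + pₖ₋₂ and qₖ = aₖqₖ₋₁ + qₖ₋₂:
  k=0: a=12, p=12, q=1
  k=1: a=5, p=61, q=5
  k=2: a=2, p=134, q=11
  k=3: a=1, p=195, q=16
  k=4: a=1, p=329, q=27
  k=5: a=8, p=2827, q=232
  k=6: a=3, p=8810, q=723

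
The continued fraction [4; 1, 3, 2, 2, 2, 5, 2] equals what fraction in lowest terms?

Fold from the inside: start with 2/1.
  5 + 1/2 = 11/2
  2 + 2/11 = 24/11
  2 + 11/24 = 59/24
  2 + 24/59 = 142/59
  3 + 59/142 = 485/142
  1 + 142/485 = 627/485
  4 + 485/627 = 2993/627

2993/627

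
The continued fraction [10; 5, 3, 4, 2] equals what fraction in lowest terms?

1569/154

Fold from the inside: start with 2/1.
  4 + 1/2 = 9/2
  3 + 2/9 = 29/9
  5 + 9/29 = 154/29
  10 + 29/154 = 1569/154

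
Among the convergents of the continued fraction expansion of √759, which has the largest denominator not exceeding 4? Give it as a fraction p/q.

√759 = [27; 1, 1, 4, 1, 1, 54, …] (period length 6).
Convergents:
  p_0/q_0 = 27/1
  p_1/q_1 = 28/1
  p_2/q_2 = 55/2
  p_3/q_3 = 248/9
q_2 = 2 ≤ 4 < 9 = q_3, so the answer is 55/2.

55/2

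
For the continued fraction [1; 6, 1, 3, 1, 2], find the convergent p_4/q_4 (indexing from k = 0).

39/34

Using pₖ = aₖpₖ₋₁ + pₖ₋₂, qₖ = aₖqₖ₋₁ + qₖ₋₂ (with p₋₁=1, p₋₂=0, q₋₁=0, q₋₂=1):
  k=0: a=1, p=1, q=1
  k=1: a=6, p=7, q=6
  k=2: a=1, p=8, q=7
  k=3: a=3, p=31, q=27
  k=4: a=1, p=39, q=34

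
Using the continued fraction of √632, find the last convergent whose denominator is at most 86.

1081/43

√632 = [25; 7, 6, 7, 50, …] (period length 4).
Convergents:
  p_0/q_0 = 25/1
  p_1/q_1 = 176/7
  p_2/q_2 = 1081/43
  p_3/q_3 = 7743/308
q_2 = 43 ≤ 86 < 308 = q_3, so the answer is 1081/43.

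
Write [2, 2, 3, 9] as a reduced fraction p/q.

Using pₖ = aₖpₖ₋₁ + pₖ₋₂ and qₖ = aₖqₖ₋₁ + qₖ₋₂:
  k=0: a=2, p=2, q=1
  k=1: a=2, p=5, q=2
  k=2: a=3, p=17, q=7
  k=3: a=9, p=158, q=65

158/65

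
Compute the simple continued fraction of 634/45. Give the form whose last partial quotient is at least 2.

634 = 14·45 + 4
45 = 11·4 + 1
4 = 4·1 + 0  (stop)
So 634/45 = [14; 11, 4].

[14; 11, 4]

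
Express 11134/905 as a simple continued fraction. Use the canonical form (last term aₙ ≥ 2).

[12; 3, 3, 3, 3, 8]

11134 = 12·905 + 274
905 = 3·274 + 83
274 = 3·83 + 25
83 = 3·25 + 8
25 = 3·8 + 1
8 = 8·1 + 0  (stop)
So 11134/905 = [12; 3, 3, 3, 3, 8].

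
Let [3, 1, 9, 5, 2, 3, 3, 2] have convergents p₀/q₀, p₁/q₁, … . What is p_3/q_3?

Using pₖ = aₖpₖ₋₁ + pₖ₋₂, qₖ = aₖqₖ₋₁ + qₖ₋₂ (with p₋₁=1, p₋₂=0, q₋₁=0, q₋₂=1):
  k=0: a=3, p=3, q=1
  k=1: a=1, p=4, q=1
  k=2: a=9, p=39, q=10
  k=3: a=5, p=199, q=51

199/51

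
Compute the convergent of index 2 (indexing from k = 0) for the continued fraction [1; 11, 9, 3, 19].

Using pₖ = aₖpₖ₋₁ + pₖ₋₂, qₖ = aₖqₖ₋₁ + qₖ₋₂ (with p₋₁=1, p₋₂=0, q₋₁=0, q₋₂=1):
  k=0: a=1, p=1, q=1
  k=1: a=11, p=12, q=11
  k=2: a=9, p=109, q=100

109/100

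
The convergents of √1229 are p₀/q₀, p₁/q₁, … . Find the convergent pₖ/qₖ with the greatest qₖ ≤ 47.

1227/35

√1229 = [35; 17, 1, 1, 17, 70, …] (period length 5).
Convergents:
  p_0/q_0 = 35/1
  p_1/q_1 = 596/17
  p_2/q_2 = 631/18
  p_3/q_3 = 1227/35
  p_4/q_4 = 21490/613
q_3 = 35 ≤ 47 < 613 = q_4, so the answer is 1227/35.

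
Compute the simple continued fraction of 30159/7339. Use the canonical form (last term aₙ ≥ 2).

[4; 9, 7, 5, 1, 8, 2]

30159 = 4×7339 + 803
7339 = 9×803 + 112
803 = 7×112 + 19
112 = 5×19 + 17
19 = 1×17 + 2
17 = 8×2 + 1
2 = 2×1 + 0  (stop)
So 30159/7339 = [4; 9, 7, 5, 1, 8, 2].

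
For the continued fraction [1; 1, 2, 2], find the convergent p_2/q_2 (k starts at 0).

Using pₖ = aₖpₖ₋₁ + pₖ₋₂, qₖ = aₖqₖ₋₁ + qₖ₋₂ (with p₋₁=1, p₋₂=0, q₋₁=0, q₋₂=1):
  k=0: a=1, p=1, q=1
  k=1: a=1, p=2, q=1
  k=2: a=2, p=5, q=3

5/3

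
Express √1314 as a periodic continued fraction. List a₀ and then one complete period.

[36; 4, 72]

a₀ = ⌊√1314⌋ = 36.
With m₀=0, d₀=1 and mₖ₊₁ = dₖaₖ − mₖ, dₖ₊₁ = (n − mₖ₊₁²)/dₖ, aₖ₊₁ = ⌊(a₀+mₖ₊₁)/dₖ₊₁⌋:
  k=1: m=36, d=18, a=4
  k=2: m=36, d=1, a=72
d=1 and a=2a₀=72 at k=2, so the next step gives (m, d) = (36, 18) again — its k=1 value — and the period has length 2.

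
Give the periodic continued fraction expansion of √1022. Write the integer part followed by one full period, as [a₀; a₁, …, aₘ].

[31; 1, 30, 1, 62]

a₀ = ⌊√1022⌋ = 31.
With m₀=0, d₀=1 and mₖ₊₁ = dₖaₖ − mₖ, dₖ₊₁ = (n − mₖ₊₁²)/dₖ, aₖ₊₁ = ⌊(a₀+mₖ₊₁)/dₖ₊₁⌋:
  k=1: m=31, d=61, a=1
  k=2: m=30, d=2, a=30
  k=3: m=30, d=61, a=1
  k=4: m=31, d=1, a=62
d=1 and a=2a₀=62 at k=4, so the next step gives (m, d) = (31, 61) again — its k=1 value — and the period has length 4.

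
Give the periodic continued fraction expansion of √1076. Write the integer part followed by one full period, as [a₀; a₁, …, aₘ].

a₀ = ⌊√1076⌋ = 32.

[32; 1, 4, 16, 4, 1, 64]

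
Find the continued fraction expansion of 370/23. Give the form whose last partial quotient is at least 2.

370 = 16×23 + 2
23 = 11×2 + 1
2 = 2×1 + 0  (stop)
So 370/23 = [16; 11, 2].

[16; 11, 2]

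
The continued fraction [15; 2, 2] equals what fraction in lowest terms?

77/5

Fold from the inside: start with 2/1.
  2 + 1/2 = 5/2
  15 + 2/5 = 77/5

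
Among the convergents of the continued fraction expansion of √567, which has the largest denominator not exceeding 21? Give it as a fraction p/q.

381/16

√567 = [23; 1, 4, 3, 4, 1, 46, …] (period length 6).
Convergents:
  p_0/q_0 = 23/1
  p_1/q_1 = 24/1
  p_2/q_2 = 119/5
  p_3/q_3 = 381/16
  p_4/q_4 = 1643/69
q_3 = 16 ≤ 21 < 69 = q_4, so the answer is 381/16.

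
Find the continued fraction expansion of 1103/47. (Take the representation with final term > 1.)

1103 = 23×47 + 22
47 = 2×22 + 3
22 = 7×3 + 1
3 = 3×1 + 0  (stop)
So 1103/47 = [23; 2, 7, 3].

[23; 2, 7, 3]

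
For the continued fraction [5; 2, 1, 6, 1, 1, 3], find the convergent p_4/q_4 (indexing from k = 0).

Using pₖ = aₖpₖ₋₁ + pₖ₋₂, qₖ = aₖqₖ₋₁ + qₖ₋₂ (with p₋₁=1, p₋₂=0, q₋₁=0, q₋₂=1):
  k=0: a=5, p=5, q=1
  k=1: a=2, p=11, q=2
  k=2: a=1, p=16, q=3
  k=3: a=6, p=107, q=20
  k=4: a=1, p=123, q=23

123/23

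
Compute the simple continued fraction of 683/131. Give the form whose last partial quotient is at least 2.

[5; 4, 1, 2, 9]

683 = 5*131 + 28
131 = 4*28 + 19
28 = 1*19 + 9
19 = 2*9 + 1
9 = 9*1 + 0  (stop)
So 683/131 = [5; 4, 1, 2, 9].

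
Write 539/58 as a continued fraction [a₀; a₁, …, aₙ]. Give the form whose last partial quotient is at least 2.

[9; 3, 2, 2, 3]

539 = 9*58 + 17
58 = 3*17 + 7
17 = 2*7 + 3
7 = 2*3 + 1
3 = 3*1 + 0  (stop)
So 539/58 = [9; 3, 2, 2, 3].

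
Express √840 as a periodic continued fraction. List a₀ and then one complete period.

[28; 1, 56]

a₀ = ⌊√840⌋ = 28.
With m₀=0, d₀=1 and mₖ₊₁ = dₖaₖ − mₖ, dₖ₊₁ = (n − mₖ₊₁²)/dₖ, aₖ₊₁ = ⌊(a₀+mₖ₊₁)/dₖ₊₁⌋:
  k=1: m=28, d=56, a=1
  k=2: m=28, d=1, a=56
d=1 and a=2a₀=56 at k=2, so the next step gives (m, d) = (28, 56) again — its k=1 value — and the period has length 2.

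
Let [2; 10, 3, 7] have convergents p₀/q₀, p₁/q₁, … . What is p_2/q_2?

Using pₖ = aₖpₖ₋₁ + pₖ₋₂, qₖ = aₖqₖ₋₁ + qₖ₋₂ (with p₋₁=1, p₋₂=0, q₋₁=0, q₋₂=1):
  k=0: a=2, p=2, q=1
  k=1: a=10, p=21, q=10
  k=2: a=3, p=65, q=31

65/31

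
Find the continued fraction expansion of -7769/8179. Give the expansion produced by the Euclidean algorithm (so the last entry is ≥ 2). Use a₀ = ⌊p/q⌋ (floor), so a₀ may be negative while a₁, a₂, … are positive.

-7769 = -1×8179 + 410
8179 = 19×410 + 389
410 = 1×389 + 21
389 = 18×21 + 11
21 = 1×11 + 10
11 = 1×10 + 1
10 = 10×1 + 0  (stop)
So -7769/8179 = [-1; 19, 1, 18, 1, 1, 10].

[-1; 19, 1, 18, 1, 1, 10]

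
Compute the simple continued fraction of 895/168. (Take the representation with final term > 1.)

895 = 5*168 + 55
168 = 3*55 + 3
55 = 18*3 + 1
3 = 3*1 + 0  (stop)
So 895/168 = [5; 3, 18, 3].

[5; 3, 18, 3]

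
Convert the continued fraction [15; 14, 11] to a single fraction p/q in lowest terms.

2336/155

Fold from the inside: start with 11/1.
  14 + 1/11 = 155/11
  15 + 11/155 = 2336/155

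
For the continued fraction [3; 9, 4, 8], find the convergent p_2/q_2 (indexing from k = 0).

115/37

Using pₖ = aₖpₖ₋₁ + pₖ₋₂, qₖ = aₖqₖ₋₁ + qₖ₋₂ (with p₋₁=1, p₋₂=0, q₋₁=0, q₋₂=1):
  k=0: a=3, p=3, q=1
  k=1: a=9, p=28, q=9
  k=2: a=4, p=115, q=37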